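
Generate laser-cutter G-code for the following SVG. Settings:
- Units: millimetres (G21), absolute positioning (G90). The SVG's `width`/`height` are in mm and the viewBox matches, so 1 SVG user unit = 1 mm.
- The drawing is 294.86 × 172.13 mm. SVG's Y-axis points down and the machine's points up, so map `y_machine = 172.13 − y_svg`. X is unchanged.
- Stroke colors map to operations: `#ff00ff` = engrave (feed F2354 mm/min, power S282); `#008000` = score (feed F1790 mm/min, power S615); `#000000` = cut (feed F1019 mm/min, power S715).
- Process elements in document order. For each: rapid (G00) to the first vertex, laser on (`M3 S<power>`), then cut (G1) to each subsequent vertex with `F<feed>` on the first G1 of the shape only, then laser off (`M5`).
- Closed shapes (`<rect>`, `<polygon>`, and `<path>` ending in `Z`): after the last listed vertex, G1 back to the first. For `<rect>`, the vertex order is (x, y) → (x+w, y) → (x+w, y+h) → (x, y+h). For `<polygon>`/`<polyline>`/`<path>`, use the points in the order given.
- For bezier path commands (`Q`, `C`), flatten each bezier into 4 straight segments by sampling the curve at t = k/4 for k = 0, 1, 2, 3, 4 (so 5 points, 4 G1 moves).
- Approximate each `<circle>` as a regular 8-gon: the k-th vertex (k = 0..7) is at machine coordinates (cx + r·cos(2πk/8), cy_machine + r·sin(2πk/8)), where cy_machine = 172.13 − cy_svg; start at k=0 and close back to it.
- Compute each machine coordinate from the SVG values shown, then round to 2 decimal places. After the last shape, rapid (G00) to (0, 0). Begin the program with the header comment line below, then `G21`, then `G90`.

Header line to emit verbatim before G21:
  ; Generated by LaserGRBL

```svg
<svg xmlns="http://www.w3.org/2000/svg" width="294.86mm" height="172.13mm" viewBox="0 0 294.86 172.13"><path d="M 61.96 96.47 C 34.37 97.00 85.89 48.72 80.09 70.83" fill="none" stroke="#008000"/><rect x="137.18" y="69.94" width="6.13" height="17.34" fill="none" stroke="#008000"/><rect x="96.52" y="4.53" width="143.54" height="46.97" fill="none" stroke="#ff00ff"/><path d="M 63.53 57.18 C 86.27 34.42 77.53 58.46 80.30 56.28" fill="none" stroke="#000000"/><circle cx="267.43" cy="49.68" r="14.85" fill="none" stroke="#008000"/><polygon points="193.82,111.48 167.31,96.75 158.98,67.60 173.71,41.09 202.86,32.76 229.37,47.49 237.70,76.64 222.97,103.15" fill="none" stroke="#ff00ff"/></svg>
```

; Generated by LaserGRBL
G21
G90
G00 X61.96 Y75.66
M3 S615
G1 X53.97 Y82.55 F1790
G1 X62.85 Y96.57
G1 X75.82 Y106.55
G1 X80.09 Y101.30
M5
G00 X137.18 Y102.19
M3 S615
G1 X143.31 Y102.19 F1790
G1 X143.31 Y84.85
G1 X137.18 Y84.85
G1 X137.18 Y102.19
M5
G00 X96.52 Y167.60
M3 S282
G1 X240.06 Y167.60 F2354
G1 X240.06 Y120.63
G1 X96.52 Y120.63
G1 X96.52 Y167.60
M5
G00 X63.53 Y114.95
M3 S715
G1 X75.35 Y124.39 F1019
G1 X79.40 Y123.12
G1 X79.71 Y117.99
G1 X80.30 Y115.85
M5
G00 X282.28 Y122.45
M3 S615
G1 X277.93 Y132.95 F1790
G1 X267.43 Y137.30
G1 X256.93 Y132.95
G1 X252.58 Y122.45
G1 X256.93 Y111.95
G1 X267.43 Y107.60
G1 X277.93 Y111.95
G1 X282.28 Y122.45
M5
G00 X193.82 Y60.65
M3 S282
G1 X167.31 Y75.38 F2354
G1 X158.98 Y104.53
G1 X173.71 Y131.04
G1 X202.86 Y139.37
G1 X229.37 Y124.64
G1 X237.70 Y95.49
G1 X222.97 Y68.98
G1 X193.82 Y60.65
M5
G00 X0.00 Y0.00

1 u = 1 mm; y_m = 172.13 − y.

[1] `<path>` cubic bezier, #008000→score S615 F1790: (61.96,75.66) → (53.97,82.55) → (62.85,96.57) → (75.82,106.55) → (80.09,101.30)

[2] `<rect>` rectangle, #008000→score S615 F1790: (137.18,102.19) → (143.31,102.19) → (143.31,84.85) → (137.18,84.85) → (137.18,102.19) (closed)

[3] `<rect>` rectangle, #ff00ff→engrave S282 F2354: (96.52,167.60) → (240.06,167.60) → (240.06,120.63) → (96.52,120.63) → (96.52,167.60) (closed)

[4] `<path>` cubic bezier, #000000→cut S715 F1019: (63.53,114.95) → (75.35,124.39) → (79.40,123.12) → (79.71,117.99) → (80.30,115.85)

[5] `<circle>` circle, #008000→score S615 F1790: (282.28,122.45) → (277.93,132.95) → (267.43,137.30) → (256.93,132.95) → (252.58,122.45) → (256.93,111.95) → (267.43,107.60) → (277.93,111.95) → (282.28,122.45) (closed)

[6] `<polygon>` regular polygon, #ff00ff→engrave S282 F2354: (193.82,60.65) → (167.31,75.38) → (158.98,104.53) → (173.71,131.04) → (202.86,139.37) → (229.37,124.64) → (237.70,95.49) → (222.97,68.98) → (193.82,60.65) (closed)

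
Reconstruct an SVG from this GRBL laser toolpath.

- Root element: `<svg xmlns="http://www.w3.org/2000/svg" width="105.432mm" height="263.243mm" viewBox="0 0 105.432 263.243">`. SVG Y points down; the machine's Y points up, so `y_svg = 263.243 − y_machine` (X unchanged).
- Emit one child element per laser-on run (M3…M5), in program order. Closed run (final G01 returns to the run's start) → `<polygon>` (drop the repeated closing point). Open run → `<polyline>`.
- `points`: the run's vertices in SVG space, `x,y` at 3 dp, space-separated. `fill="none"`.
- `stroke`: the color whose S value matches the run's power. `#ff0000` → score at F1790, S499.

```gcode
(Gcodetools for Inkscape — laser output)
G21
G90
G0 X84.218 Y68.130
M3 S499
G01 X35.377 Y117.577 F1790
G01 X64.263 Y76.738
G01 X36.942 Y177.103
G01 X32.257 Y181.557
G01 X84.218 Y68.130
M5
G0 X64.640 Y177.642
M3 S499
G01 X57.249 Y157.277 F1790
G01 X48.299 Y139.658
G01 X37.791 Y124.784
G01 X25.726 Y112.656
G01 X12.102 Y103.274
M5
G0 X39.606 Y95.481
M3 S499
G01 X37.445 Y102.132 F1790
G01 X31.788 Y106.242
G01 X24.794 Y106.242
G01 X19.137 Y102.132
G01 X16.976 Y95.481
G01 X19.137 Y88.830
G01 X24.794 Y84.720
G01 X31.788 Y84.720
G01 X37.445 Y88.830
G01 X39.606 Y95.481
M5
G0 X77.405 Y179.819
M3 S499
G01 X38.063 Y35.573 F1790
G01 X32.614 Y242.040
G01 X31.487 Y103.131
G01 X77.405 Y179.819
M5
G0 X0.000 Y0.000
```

<svg xmlns="http://www.w3.org/2000/svg" width="105.432mm" height="263.243mm" viewBox="0 0 105.432 263.243">
  <polygon points="84.218,195.113 35.377,145.666 64.263,186.505 36.942,86.140 32.257,81.686" fill="none" stroke="#ff0000"/>
  <polyline points="64.640,85.601 57.249,105.966 48.299,123.585 37.791,138.459 25.726,150.587 12.102,159.969" fill="none" stroke="#ff0000"/>
  <polygon points="39.606,167.762 37.445,161.111 31.788,157.001 24.794,157.001 19.137,161.111 16.976,167.762 19.137,174.413 24.794,178.523 31.788,178.523 37.445,174.413" fill="none" stroke="#ff0000"/>
  <polygon points="77.405,83.424 38.063,227.670 32.614,21.203 31.487,160.112" fill="none" stroke="#ff0000"/>
</svg>

Machine Y-up, SVG Y-down with viewBox height 263.243, so y_svg = 263.243 − y_machine; X carries over. Every run uses S499, so all elements get stroke `#ff0000` (score).

Run 1: The run returns to its start, so emit a `<polygon>` with points (Y-flipped): 84.218,195.113 35.377,145.666 64.263,186.505 36.942,86.140 32.257,81.686.

Run 2: The run is open, so emit a `<polyline>` with points (Y-flipped): 64.640,85.601 57.249,105.966 48.299,123.585 37.791,138.459 25.726,150.587 12.102,159.969.

Run 3: The run returns to its start, so emit a `<polygon>` with points (Y-flipped): 39.606,167.762 37.445,161.111 31.788,157.001 24.794,157.001 19.137,161.111 16.976,167.762 19.137,174.413 24.794,178.523 31.788,178.523 37.445,174.413.

Run 4: The run returns to its start, so emit a `<polygon>` with points (Y-flipped): 77.405,83.424 38.063,227.670 32.614,21.203 31.487,160.112.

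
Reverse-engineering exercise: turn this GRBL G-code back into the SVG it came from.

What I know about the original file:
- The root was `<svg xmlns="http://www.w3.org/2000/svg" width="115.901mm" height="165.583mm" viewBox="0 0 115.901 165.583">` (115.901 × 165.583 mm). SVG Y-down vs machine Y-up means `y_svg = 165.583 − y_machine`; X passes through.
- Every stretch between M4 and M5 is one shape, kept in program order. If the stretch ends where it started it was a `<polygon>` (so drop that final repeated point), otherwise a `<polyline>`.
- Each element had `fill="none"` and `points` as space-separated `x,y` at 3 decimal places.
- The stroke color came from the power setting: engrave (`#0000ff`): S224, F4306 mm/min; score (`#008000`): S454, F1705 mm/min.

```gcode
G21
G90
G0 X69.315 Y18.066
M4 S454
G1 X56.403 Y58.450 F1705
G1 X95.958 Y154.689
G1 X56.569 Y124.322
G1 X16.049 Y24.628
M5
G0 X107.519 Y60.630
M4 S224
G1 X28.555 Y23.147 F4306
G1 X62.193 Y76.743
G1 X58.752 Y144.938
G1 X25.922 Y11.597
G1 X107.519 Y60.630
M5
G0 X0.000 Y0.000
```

<svg xmlns="http://www.w3.org/2000/svg" width="115.901mm" height="165.583mm" viewBox="0 0 115.901 165.583">
  <polyline points="69.315,147.517 56.403,107.133 95.958,10.894 56.569,41.261 16.049,140.955" fill="none" stroke="#008000"/>
  <polygon points="107.519,104.953 28.555,142.436 62.193,88.840 58.752,20.645 25.922,153.986" fill="none" stroke="#0000ff"/>
</svg>

y_svg = 165.583 − y_m.

[1] S454→`#008000` (score); open run; points: 69.315,147.517 56.403,107.133 95.958,10.894 56.569,41.261 16.049,140.955

[2] S224→`#0000ff` (engrave); closed run; points: 107.519,104.953 28.555,142.436 62.193,88.840 58.752,20.645 25.922,153.986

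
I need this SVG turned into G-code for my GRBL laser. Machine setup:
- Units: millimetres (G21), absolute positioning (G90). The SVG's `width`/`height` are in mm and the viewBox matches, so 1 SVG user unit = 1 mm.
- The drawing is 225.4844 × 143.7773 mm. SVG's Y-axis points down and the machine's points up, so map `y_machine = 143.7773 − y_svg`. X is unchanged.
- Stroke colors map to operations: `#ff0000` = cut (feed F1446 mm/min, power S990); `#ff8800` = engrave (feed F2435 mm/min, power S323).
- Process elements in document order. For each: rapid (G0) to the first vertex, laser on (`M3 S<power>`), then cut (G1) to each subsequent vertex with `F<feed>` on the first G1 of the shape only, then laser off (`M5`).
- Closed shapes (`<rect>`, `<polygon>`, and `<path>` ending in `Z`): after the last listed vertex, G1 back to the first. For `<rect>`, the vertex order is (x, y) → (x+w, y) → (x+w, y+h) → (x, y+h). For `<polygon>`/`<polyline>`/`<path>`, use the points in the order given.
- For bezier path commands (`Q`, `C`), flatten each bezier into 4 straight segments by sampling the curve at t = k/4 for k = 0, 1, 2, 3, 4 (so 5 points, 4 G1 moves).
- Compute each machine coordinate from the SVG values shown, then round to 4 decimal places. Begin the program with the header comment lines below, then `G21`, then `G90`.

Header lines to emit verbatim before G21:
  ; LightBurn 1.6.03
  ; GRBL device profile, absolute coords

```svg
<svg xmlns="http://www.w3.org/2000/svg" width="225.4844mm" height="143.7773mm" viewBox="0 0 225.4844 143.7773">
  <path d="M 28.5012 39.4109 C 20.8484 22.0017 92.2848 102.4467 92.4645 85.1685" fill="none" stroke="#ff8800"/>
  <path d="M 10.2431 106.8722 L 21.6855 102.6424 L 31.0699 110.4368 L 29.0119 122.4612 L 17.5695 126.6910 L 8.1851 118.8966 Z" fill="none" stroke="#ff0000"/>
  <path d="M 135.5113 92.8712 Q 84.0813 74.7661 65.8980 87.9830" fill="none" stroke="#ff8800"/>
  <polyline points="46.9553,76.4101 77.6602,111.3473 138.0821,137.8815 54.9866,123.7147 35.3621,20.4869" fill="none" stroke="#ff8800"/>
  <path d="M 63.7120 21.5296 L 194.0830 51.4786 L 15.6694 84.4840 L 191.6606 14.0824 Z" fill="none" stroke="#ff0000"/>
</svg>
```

; LightBurn 1.6.03
; GRBL device profile, absolute coords
G21
G90
G0 X28.5012 Y104.3664
M3 S323
G1 X35.2417 Y102.1315 F2435
G1 X57.5457 Y81.5367
G1 X81.3182 Y60.9174
G1 X92.4645 Y58.6088
M5
G0 X10.2431 Y36.9051
M3 S990
G1 X21.6855 Y41.1349 F1446
G1 X31.0699 Y33.3405
G1 X29.0119 Y21.3161
G1 X17.5695 Y17.0863
G1 X8.1851 Y24.8807
G1 X10.2431 Y36.9051
M5
G0 X135.5113 Y50.9061
M3 S323
G1 X111.8742 Y58.0010 F2435
G1 X92.3930 Y61.1807
G1 X77.0676 Y60.4451
G1 X65.8980 Y55.7943
M5
G0 X46.9553 Y67.3672
M3 S323
G1 X77.6602 Y32.4300 F2435
G1 X138.0821 Y5.8958
G1 X54.9866 Y20.0626
G1 X35.3621 Y123.2904
M5
G0 X63.7120 Y122.2477
M3 S990
G1 X194.0830 Y92.2987 F1446
G1 X15.6694 Y59.2933
G1 X191.6606 Y129.6949
G1 X63.7120 Y122.2477
M5

viewBox `0 0 225.4844 143.7773` with mm width/height → 1 unit = 1 mm. Flip: y_m = 143.7773 − y_svg.

**Shape 1** — `<path>` cubic bezier, stroke `#ff8800` → engrave (S323, F2435). Control points (SVG): P0=(28.5012,39.4109), P1=(20.8484,22.0017), P2=(92.2848,102.4467), P3=(92.4645,85.1685); sampled at t=k/4. Machine vertices: (28.5012,104.3664) → (35.2417,102.1315) → (57.5457,81.5367) → (81.3182,60.9174) → (92.4645,58.6088). Open path.

**Shape 2** — `<path>` regular polygon, stroke `#ff0000` → cut (S990, F1446). Machine vertices: (10.2431,36.9051) → (21.6855,41.1349) → (31.0699,33.3405) → (29.0119,21.3161) → (17.5695,17.0863) → (8.1851,24.8807) → (10.2431,36.9051). Closed: final G1 returns to the first vertex.

**Shape 3** — `<path>` quadratic bezier, stroke `#ff8800` → engrave (S323, F2435). Control points (SVG): P0=(135.5113,92.8712), P1=(84.0813,74.7661), P2=(65.8980,87.9830); sampled at t=k/4. Machine vertices: (135.5113,50.9061) → (111.8742,58.0010) → (92.3930,61.1807) → (77.0676,60.4451) → (65.8980,55.7943). Open path.

**Shape 4** — `<polyline>` open polyline, stroke `#ff8800` → engrave (S323, F2435). Machine vertices: (46.9553,67.3672) → (77.6602,32.4300) → (138.0821,5.8958) → (54.9866,20.0626) → (35.3621,123.2904). Open path.

**Shape 5** — `<path>` closed polygon, stroke `#ff0000` → cut (S990, F1446). Machine vertices: (63.7120,122.2477) → (194.0830,92.2987) → (15.6694,59.2933) → (191.6606,129.6949) → (63.7120,122.2477). Closed: final G1 returns to the first vertex.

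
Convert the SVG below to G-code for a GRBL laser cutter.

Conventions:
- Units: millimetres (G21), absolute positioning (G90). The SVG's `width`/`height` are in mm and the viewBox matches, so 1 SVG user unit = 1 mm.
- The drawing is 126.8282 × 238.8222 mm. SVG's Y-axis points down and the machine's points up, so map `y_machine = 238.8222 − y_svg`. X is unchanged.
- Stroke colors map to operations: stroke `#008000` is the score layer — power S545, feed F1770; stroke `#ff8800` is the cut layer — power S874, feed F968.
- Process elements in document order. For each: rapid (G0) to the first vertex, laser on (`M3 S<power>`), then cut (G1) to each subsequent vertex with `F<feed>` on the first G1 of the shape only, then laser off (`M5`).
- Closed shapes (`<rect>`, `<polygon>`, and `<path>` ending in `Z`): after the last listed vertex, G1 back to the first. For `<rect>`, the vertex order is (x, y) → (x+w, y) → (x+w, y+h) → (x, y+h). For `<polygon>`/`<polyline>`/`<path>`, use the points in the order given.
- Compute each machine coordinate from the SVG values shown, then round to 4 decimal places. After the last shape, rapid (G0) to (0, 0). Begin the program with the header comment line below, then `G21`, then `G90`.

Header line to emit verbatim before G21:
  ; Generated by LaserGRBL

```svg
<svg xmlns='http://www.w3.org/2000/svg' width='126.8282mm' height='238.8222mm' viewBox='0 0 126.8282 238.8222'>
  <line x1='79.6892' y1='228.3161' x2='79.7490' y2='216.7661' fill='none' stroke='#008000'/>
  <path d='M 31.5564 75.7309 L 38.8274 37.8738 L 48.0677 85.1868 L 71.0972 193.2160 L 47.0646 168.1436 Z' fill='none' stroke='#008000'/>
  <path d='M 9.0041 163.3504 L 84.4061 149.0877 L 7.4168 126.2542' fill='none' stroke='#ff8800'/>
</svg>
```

Since the viewBox matches the mm dimensions, user units are millimetres directly. The only transform is the Y-flip y_m = 238.8222 − y_svg.

Shape 1 is a line segment drawn with `<line>`. Its stroke #008000 means score at S545, F1770. After flipping Y the toolpath is (79.6892,10.5061) → (79.7490,22.0561).

Shape 2 is a closed polygon drawn with `<path>`. Its stroke #008000 means score at S545, F1770. After flipping Y the toolpath is (31.5564,163.0913) → (38.8274,200.9484) → (48.0677,153.6354) → (71.0972,45.6062) → (47.0646,70.6786) → (31.5564,163.0913), returning to the start.

Shape 3 is a open polyline drawn with `<path>`. Its stroke #ff8800 means cut at S874, F968. After flipping Y the toolpath is (9.0041,75.4718) → (84.4061,89.7345) → (7.4168,112.5680).

; Generated by LaserGRBL
G21
G90
G0 X79.6892 Y10.5061
M3 S545
G1 X79.7490 Y22.0561 F1770
M5
G0 X31.5564 Y163.0913
M3 S545
G1 X38.8274 Y200.9484 F1770
G1 X48.0677 Y153.6354
G1 X71.0972 Y45.6062
G1 X47.0646 Y70.6786
G1 X31.5564 Y163.0913
M5
G0 X9.0041 Y75.4718
M3 S874
G1 X84.4061 Y89.7345 F968
G1 X7.4168 Y112.5680
M5
G0 X0.0000 Y0.0000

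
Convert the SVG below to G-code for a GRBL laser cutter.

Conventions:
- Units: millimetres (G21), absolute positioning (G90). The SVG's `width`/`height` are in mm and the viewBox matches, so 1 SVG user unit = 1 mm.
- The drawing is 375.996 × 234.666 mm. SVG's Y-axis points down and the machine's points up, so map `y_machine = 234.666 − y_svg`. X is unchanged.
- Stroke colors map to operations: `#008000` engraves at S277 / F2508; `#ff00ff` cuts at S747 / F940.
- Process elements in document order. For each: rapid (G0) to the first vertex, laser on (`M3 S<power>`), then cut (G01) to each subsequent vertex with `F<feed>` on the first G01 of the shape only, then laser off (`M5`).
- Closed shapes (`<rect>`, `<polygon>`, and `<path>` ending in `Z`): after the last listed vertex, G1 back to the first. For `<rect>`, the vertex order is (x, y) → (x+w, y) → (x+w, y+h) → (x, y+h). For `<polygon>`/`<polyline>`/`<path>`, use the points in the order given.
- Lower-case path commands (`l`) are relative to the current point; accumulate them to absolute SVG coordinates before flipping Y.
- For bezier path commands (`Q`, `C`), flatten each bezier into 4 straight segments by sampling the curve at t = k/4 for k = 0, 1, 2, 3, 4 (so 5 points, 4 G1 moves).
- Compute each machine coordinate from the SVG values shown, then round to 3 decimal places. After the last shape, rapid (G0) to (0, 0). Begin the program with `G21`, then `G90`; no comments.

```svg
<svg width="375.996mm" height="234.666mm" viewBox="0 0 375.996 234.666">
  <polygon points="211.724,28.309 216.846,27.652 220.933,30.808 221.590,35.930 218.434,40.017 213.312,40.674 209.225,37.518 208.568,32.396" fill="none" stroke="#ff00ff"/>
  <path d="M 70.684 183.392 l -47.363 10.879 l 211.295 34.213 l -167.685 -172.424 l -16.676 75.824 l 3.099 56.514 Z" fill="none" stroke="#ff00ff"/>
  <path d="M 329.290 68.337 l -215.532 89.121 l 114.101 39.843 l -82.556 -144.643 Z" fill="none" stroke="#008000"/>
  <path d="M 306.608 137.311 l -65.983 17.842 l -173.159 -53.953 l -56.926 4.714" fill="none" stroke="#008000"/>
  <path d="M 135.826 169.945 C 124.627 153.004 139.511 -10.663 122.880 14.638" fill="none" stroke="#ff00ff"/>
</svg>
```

G21
G90
G0 X211.724 Y206.357
M3 S747
G01 X216.846 Y207.014 F940
G01 X220.933 Y203.858
G01 X221.590 Y198.736
G01 X218.434 Y194.649
G01 X213.312 Y193.992
G01 X209.225 Y197.148
G01 X208.568 Y202.270
G01 X211.724 Y206.357
M5
G0 X70.684 Y51.274
M3 S747
G01 X23.321 Y40.395 F940
G01 X234.616 Y6.182
G01 X66.931 Y178.606
G01 X50.255 Y102.782
G01 X53.354 Y46.268
G01 X70.684 Y51.274
M5
G0 X329.290 Y166.329
M3 S277
G01 X113.758 Y77.208 F2508
G01 X227.859 Y37.365
G01 X145.303 Y182.008
G01 X329.290 Y166.329
M5
G0 X306.608 Y97.355
M3 S277
G01 X240.625 Y79.513 F2508
G01 X67.466 Y133.466
G01 X10.540 Y128.752
M5
G0 X135.826 Y64.721
M3 S747
G01 X131.417 Y99.693 F940
G01 X131.390 Y158.215
G01 X130.344 Y208.817
G01 X122.880 Y220.028
M5
G0 X0.000 Y0.000

1 u = 1 mm; y_m = 234.666 − y.

[1] `<polygon>` regular polygon, #ff00ff→cut S747 F940: (211.724,206.357) → (216.846,207.014) → (220.933,203.858) → (221.590,198.736) → (218.434,194.649) → (213.312,193.992) → (209.225,197.148) → (208.568,202.270) → (211.724,206.357) (closed)

[2] `<path>` closed polygon, #ff00ff→cut S747 F940: (70.684,51.274) → (23.321,40.395) → (234.616,6.182) → (66.931,178.606) → (50.255,102.782) → (53.354,46.268) → (70.684,51.274) (closed)

[3] `<path>` closed polygon, #008000→engrave S277 F2508: (329.290,166.329) → (113.758,77.208) → (227.859,37.365) → (145.303,182.008) → (329.290,166.329) (closed)

[4] `<path>` open polyline, #008000→engrave S277 F2508: (306.608,97.355) → (240.625,79.513) → (67.466,133.466) → (10.540,128.752)

[5] `<path>` cubic bezier, #ff00ff→cut S747 F940: (135.826,64.721) → (131.417,99.693) → (131.390,158.215) → (130.344,208.817) → (122.880,220.028)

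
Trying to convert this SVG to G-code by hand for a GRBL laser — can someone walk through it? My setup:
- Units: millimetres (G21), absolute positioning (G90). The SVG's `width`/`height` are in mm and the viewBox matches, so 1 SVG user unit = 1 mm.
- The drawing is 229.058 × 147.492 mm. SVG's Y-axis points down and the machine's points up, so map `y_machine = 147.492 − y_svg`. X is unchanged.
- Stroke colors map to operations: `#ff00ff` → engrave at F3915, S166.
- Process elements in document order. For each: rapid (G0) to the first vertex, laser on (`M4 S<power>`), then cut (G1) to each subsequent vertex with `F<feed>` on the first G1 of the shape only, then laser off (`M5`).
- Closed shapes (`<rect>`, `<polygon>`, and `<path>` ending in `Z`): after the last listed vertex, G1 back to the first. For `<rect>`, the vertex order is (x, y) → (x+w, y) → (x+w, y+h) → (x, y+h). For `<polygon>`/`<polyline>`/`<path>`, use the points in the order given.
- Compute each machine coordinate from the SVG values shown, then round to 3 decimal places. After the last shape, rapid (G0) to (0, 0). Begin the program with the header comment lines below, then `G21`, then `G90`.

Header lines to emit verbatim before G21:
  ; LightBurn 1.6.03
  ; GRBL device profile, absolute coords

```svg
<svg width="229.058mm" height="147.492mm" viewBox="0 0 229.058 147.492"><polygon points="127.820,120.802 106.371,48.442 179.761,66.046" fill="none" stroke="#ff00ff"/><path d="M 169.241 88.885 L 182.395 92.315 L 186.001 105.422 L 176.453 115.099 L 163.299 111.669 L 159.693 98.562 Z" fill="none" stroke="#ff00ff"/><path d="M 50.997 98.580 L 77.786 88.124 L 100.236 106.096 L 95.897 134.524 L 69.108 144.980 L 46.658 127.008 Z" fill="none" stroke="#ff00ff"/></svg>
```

1 u = 1 mm; y_m = 147.492 − y.

[1] `<polygon>` regular polygon, #ff00ff→engrave S166 F3915: (127.820,26.690) → (106.371,99.050) → (179.761,81.446) → (127.820,26.690) (closed)

[2] `<path>` regular polygon, #ff00ff→engrave S166 F3915: (169.241,58.607) → (182.395,55.177) → (186.001,42.070) → (176.453,32.393) → (163.299,35.823) → (159.693,48.930) → (169.241,58.607) (closed)

[3] `<path>` regular polygon, #ff00ff→engrave S166 F3915: (50.997,48.912) → (77.786,59.368) → (100.236,41.396) → (95.897,12.968) → (69.108,2.512) → (46.658,20.484) → (50.997,48.912) (closed)

; LightBurn 1.6.03
; GRBL device profile, absolute coords
G21
G90
G0 X127.820 Y26.690
M4 S166
G1 X106.371 Y99.050 F3915
G1 X179.761 Y81.446
G1 X127.820 Y26.690
M5
G0 X169.241 Y58.607
M4 S166
G1 X182.395 Y55.177 F3915
G1 X186.001 Y42.070
G1 X176.453 Y32.393
G1 X163.299 Y35.823
G1 X159.693 Y48.930
G1 X169.241 Y58.607
M5
G0 X50.997 Y48.912
M4 S166
G1 X77.786 Y59.368 F3915
G1 X100.236 Y41.396
G1 X95.897 Y12.968
G1 X69.108 Y2.512
G1 X46.658 Y20.484
G1 X50.997 Y48.912
M5
G0 X0.000 Y0.000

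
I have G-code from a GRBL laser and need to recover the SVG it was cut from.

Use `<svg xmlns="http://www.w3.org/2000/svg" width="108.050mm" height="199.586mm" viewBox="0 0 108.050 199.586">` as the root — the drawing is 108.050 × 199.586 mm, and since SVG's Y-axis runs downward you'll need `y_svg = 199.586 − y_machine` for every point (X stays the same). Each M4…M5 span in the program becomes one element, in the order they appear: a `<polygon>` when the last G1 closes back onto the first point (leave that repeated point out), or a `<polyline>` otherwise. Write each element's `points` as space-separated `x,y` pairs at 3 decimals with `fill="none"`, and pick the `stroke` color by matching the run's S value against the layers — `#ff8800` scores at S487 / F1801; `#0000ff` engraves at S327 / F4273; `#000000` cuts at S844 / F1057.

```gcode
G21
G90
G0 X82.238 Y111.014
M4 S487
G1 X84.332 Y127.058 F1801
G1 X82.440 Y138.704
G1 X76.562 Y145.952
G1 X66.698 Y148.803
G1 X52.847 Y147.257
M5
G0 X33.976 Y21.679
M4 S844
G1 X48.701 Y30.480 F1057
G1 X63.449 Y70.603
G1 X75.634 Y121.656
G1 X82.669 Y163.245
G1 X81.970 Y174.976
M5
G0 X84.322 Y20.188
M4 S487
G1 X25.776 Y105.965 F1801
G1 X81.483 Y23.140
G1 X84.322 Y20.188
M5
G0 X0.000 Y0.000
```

<svg xmlns="http://www.w3.org/2000/svg" width="108.050mm" height="199.586mm" viewBox="0 0 108.050 199.586">
  <polyline points="82.238,88.572 84.332,72.528 82.440,60.882 76.562,53.634 66.698,50.783 52.847,52.329" fill="none" stroke="#ff8800"/>
  <polyline points="33.976,177.907 48.701,169.106 63.449,128.983 75.634,77.930 82.669,36.341 81.970,24.610" fill="none" stroke="#000000"/>
  <polygon points="84.322,179.398 25.776,93.621 81.483,176.446" fill="none" stroke="#ff8800"/>
</svg>

Machine Y-up, SVG Y-down with viewBox height 199.586, so y_svg = 199.586 − y_machine; X carries over.

Run 1: power S487 maps to stroke `#ff8800` (score). The run is open, so emit a `<polyline>` with points (Y-flipped): 82.238,88.572 84.332,72.528 82.440,60.882 76.562,53.634 66.698,50.783 52.847,52.329.

Run 2: S844 ⇒ cut layer `#000000`. The run is open, so emit a `<polyline>` with points (Y-flipped): 33.976,177.907 48.701,169.106 63.449,128.983 75.634,77.930 82.669,36.341 81.970,24.610.

Run 3: the run's S487 means `#ff8800` (score). The run returns to its start, so emit a `<polygon>` with points (Y-flipped): 84.322,179.398 25.776,93.621 81.483,176.446.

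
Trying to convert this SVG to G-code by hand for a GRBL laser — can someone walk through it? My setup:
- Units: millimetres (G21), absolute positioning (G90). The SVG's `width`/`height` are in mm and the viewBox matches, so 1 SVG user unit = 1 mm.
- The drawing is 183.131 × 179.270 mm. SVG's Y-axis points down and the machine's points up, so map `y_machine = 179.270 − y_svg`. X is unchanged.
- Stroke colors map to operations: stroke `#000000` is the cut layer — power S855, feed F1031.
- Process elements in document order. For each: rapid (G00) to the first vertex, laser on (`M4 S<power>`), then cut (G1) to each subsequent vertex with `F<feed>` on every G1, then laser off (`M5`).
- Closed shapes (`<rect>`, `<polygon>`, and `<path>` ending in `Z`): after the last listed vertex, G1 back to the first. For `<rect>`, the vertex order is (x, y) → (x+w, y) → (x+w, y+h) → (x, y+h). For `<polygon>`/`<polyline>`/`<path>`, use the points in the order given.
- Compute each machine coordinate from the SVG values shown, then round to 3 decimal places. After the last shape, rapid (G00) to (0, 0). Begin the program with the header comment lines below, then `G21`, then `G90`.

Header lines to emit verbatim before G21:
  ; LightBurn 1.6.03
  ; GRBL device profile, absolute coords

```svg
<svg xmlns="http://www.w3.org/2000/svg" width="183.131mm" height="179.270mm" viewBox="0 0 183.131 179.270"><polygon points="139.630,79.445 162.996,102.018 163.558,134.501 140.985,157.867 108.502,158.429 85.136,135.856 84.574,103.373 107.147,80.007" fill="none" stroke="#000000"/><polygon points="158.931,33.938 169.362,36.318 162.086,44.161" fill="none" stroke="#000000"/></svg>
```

; LightBurn 1.6.03
; GRBL device profile, absolute coords
G21
G90
G00 X139.630 Y99.825
M4 S855
G1 X162.996 Y77.252 F1031
G1 X163.558 Y44.769 F1031
G1 X140.985 Y21.403 F1031
G1 X108.502 Y20.841 F1031
G1 X85.136 Y43.414 F1031
G1 X84.574 Y75.897 F1031
G1 X107.147 Y99.263 F1031
G1 X139.630 Y99.825 F1031
M5
G00 X158.931 Y145.332
M4 S855
G1 X169.362 Y142.952 F1031
G1 X162.086 Y135.109 F1031
G1 X158.931 Y145.332 F1031
M5
G00 X0.000 Y0.000

viewBox `0 0 183.131 179.270` with mm width/height → 1 unit = 1 mm. Flip: y_m = 179.270 − y_svg.

**Shape 1** — `<polygon>` regular polygon, stroke `#000000` → cut (S855, F1031). Machine vertices: (139.630,99.825) → (162.996,77.252) → (163.558,44.769) → (140.985,21.403) → (108.502,20.841) → (85.136,43.414) → (84.574,75.897) → (107.147,99.263) → (139.630,99.825). Closed: final G1 returns to the first vertex.

**Shape 2** — `<polygon>` regular polygon, stroke `#000000` → cut (S855, F1031). Machine vertices: (158.931,145.332) → (169.362,142.952) → (162.086,135.109) → (158.931,145.332). Closed: final G1 returns to the first vertex.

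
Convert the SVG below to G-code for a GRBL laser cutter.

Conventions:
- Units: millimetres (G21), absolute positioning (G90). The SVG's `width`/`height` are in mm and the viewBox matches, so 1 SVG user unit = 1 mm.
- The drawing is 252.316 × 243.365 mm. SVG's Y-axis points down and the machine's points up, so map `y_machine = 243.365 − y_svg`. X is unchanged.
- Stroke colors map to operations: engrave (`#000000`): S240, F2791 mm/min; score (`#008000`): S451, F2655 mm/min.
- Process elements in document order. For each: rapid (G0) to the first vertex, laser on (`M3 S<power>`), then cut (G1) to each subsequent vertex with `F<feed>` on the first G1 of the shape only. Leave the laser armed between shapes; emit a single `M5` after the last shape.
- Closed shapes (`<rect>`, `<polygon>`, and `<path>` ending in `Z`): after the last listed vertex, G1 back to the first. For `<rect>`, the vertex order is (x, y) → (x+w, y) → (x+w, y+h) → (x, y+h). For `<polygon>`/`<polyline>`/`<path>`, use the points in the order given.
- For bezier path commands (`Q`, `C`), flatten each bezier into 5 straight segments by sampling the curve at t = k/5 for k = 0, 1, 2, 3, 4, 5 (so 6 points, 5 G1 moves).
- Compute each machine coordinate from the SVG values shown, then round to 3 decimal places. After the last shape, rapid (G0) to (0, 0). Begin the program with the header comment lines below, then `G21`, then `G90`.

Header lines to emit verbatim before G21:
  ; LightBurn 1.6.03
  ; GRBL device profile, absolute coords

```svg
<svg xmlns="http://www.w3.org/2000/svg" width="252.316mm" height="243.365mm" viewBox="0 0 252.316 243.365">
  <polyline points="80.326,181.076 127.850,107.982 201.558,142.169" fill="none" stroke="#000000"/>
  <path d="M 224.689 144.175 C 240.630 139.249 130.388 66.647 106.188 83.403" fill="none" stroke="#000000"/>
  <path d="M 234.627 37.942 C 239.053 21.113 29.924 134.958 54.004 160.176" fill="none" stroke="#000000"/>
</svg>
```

1 u = 1 mm; y_m = 243.365 − y.

[1] `<polyline>` open polyline, #000000→engrave S240 F2791: (80.326,62.289) → (127.850,135.383) → (201.558,101.196)

[2] `<path>` cubic bezier, #000000→engrave S240 F2791: (224.689,99.190) → (220.809,109.010) → (196.833,127.536) → (162.946,147.228) → (129.335,160.549) → (106.188,159.962)

[3] `<path>` cubic bezier, #000000→engrave S240 F2791: (234.627,205.423) → (215.230,201.594) → (166.025,176.930) → (108.455,141.956) → (63.967,107.201) → (54.004,83.189)

; LightBurn 1.6.03
; GRBL device profile, absolute coords
G21
G90
G0 X80.326 Y62.289
M3 S240
G1 X127.850 Y135.383 F2791
G1 X201.558 Y101.196
G0 X224.689 Y99.190
M3 S240
G1 X220.809 Y109.010 F2791
G1 X196.833 Y127.536
G1 X162.946 Y147.228
G1 X129.335 Y160.549
G1 X106.188 Y159.962
G0 X234.627 Y205.423
M3 S240
G1 X215.230 Y201.594 F2791
G1 X166.025 Y176.930
G1 X108.455 Y141.956
G1 X63.967 Y107.201
G1 X54.004 Y83.189
M5
G0 X0.000 Y0.000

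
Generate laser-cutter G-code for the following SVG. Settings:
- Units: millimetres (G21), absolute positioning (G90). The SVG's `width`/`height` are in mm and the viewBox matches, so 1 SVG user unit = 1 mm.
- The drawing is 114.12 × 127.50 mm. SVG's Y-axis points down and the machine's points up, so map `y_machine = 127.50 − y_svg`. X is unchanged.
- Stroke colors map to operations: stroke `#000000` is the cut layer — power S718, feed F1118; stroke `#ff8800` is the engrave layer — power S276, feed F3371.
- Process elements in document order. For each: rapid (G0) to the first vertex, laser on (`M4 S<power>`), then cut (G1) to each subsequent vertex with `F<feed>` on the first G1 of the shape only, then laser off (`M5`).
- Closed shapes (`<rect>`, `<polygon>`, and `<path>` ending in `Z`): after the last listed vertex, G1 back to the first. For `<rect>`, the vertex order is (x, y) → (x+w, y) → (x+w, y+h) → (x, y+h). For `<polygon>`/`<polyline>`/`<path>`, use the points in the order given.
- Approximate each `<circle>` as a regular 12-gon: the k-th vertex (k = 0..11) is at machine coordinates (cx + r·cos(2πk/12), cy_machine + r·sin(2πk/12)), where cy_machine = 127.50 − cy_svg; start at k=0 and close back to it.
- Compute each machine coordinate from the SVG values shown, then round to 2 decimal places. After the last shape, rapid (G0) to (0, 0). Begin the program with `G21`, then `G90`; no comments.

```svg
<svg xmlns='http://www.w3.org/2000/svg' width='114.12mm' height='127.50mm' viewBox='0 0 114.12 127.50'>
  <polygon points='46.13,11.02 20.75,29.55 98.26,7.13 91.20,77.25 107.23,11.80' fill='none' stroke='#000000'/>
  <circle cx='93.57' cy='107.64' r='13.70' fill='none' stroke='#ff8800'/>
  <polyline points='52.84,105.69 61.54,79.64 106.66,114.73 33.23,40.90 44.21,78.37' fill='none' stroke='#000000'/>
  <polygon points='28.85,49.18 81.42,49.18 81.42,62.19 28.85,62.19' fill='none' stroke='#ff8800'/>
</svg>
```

G21
G90
G0 X46.13 Y116.48
M4 S718
G1 X20.75 Y97.95 F1118
G1 X98.26 Y120.37
G1 X91.20 Y50.25
G1 X107.23 Y115.70
G1 X46.13 Y116.48
M5
G0 X107.27 Y19.86
M4 S276
G1 X105.43 Y26.71 F3371
G1 X100.42 Y31.72
G1 X93.57 Y33.56
G1 X86.72 Y31.72
G1 X81.71 Y26.71
G1 X79.87 Y19.86
G1 X81.71 Y13.01
G1 X86.72 Y8.00
G1 X93.57 Y6.16
G1 X100.42 Y8.00
G1 X105.43 Y13.01
G1 X107.27 Y19.86
M5
G0 X52.84 Y21.81
M4 S718
G1 X61.54 Y47.86 F1118
G1 X106.66 Y12.77
G1 X33.23 Y86.60
G1 X44.21 Y49.13
M5
G0 X28.85 Y78.32
M4 S276
G1 X81.42 Y78.32 F3371
G1 X81.42 Y65.31
G1 X28.85 Y65.31
G1 X28.85 Y78.32
M5
G0 X0.00 Y0.00

Since the viewBox matches the mm dimensions, user units are millimetres directly. The only transform is the Y-flip y_m = 127.50 − y_svg.

Shape 1 is a closed polygon drawn with `<polygon>`. Its stroke #000000 means cut at S718, F1118. After flipping Y the toolpath is (46.13,116.48) → (20.75,97.95) → (98.26,120.37) → (91.20,50.25) → (107.23,115.70) → (46.13,116.48), returning to the start.

Shape 2 is a circle drawn with `<circle>`. Its stroke #ff8800 means engrave at S276, F3371. After flipping Y the toolpath is (107.27,19.86) → (105.43,26.71) → (100.42,31.72) → (93.57,33.56) → (86.72,31.72) → (81.71,26.71) → (79.87,19.86) → (81.71,13.01) → (86.72,8.00) → (93.57,6.16) → (100.42,8.00) → (105.43,13.01) → (107.27,19.86), returning to the start.

Shape 3 is a open polyline drawn with `<polyline>`. Its stroke #000000 means cut at S718, F1118. After flipping Y the toolpath is (52.84,21.81) → (61.54,47.86) → (106.66,12.77) → (33.23,86.60) → (44.21,49.13).

Shape 4 is a rectangle drawn with `<polygon>`. Its stroke #ff8800 means engrave at S276, F3371. After flipping Y the toolpath is (28.85,78.32) → (81.42,78.32) → (81.42,65.31) → (28.85,65.31) → (28.85,78.32), returning to the start.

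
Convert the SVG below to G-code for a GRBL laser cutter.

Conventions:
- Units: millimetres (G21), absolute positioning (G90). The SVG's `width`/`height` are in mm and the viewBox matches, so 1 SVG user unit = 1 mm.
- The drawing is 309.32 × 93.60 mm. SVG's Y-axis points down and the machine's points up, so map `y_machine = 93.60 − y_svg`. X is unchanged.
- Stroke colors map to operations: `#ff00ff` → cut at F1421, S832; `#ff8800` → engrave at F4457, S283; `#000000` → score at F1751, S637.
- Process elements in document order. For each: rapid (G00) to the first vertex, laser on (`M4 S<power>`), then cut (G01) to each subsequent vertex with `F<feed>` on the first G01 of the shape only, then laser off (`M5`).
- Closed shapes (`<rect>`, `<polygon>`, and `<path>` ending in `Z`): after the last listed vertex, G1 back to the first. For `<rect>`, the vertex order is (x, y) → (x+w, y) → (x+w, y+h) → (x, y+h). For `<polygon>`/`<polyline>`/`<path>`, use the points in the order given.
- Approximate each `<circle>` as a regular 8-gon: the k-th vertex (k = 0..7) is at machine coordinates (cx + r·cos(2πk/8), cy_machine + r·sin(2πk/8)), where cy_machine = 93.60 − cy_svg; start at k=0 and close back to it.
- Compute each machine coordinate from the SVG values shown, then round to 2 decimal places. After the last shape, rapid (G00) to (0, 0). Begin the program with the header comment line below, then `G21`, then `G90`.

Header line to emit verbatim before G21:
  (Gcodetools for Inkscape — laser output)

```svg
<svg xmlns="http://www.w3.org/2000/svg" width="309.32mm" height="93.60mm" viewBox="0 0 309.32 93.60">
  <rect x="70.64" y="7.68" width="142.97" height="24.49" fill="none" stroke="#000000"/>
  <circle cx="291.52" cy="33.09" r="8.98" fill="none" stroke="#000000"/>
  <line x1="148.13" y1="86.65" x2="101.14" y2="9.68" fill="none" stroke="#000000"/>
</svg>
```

1 u = 1 mm; y_m = 93.60 − y.

[1] `<rect>` rectangle, #000000→score S637 F1751: (70.64,85.92) → (213.61,85.92) → (213.61,61.43) → (70.64,61.43) → (70.64,85.92) (closed)

[2] `<circle>` circle, #000000→score S637 F1751: (300.50,60.51) → (297.87,66.86) → (291.52,69.49) → (285.17,66.86) → (282.54,60.51) → (285.17,54.16) → (291.52,51.53) → (297.87,54.16) → (300.50,60.51) (closed)

[3] `<line>` line segment, #000000→score S637 F1751: (148.13,6.95) → (101.14,83.92)

(Gcodetools for Inkscape — laser output)
G21
G90
G00 X70.64 Y85.92
M4 S637
G01 X213.61 Y85.92 F1751
G01 X213.61 Y61.43
G01 X70.64 Y61.43
G01 X70.64 Y85.92
M5
G00 X300.50 Y60.51
M4 S637
G01 X297.87 Y66.86 F1751
G01 X291.52 Y69.49
G01 X285.17 Y66.86
G01 X282.54 Y60.51
G01 X285.17 Y54.16
G01 X291.52 Y51.53
G01 X297.87 Y54.16
G01 X300.50 Y60.51
M5
G00 X148.13 Y6.95
M4 S637
G01 X101.14 Y83.92 F1751
M5
G00 X0.00 Y0.00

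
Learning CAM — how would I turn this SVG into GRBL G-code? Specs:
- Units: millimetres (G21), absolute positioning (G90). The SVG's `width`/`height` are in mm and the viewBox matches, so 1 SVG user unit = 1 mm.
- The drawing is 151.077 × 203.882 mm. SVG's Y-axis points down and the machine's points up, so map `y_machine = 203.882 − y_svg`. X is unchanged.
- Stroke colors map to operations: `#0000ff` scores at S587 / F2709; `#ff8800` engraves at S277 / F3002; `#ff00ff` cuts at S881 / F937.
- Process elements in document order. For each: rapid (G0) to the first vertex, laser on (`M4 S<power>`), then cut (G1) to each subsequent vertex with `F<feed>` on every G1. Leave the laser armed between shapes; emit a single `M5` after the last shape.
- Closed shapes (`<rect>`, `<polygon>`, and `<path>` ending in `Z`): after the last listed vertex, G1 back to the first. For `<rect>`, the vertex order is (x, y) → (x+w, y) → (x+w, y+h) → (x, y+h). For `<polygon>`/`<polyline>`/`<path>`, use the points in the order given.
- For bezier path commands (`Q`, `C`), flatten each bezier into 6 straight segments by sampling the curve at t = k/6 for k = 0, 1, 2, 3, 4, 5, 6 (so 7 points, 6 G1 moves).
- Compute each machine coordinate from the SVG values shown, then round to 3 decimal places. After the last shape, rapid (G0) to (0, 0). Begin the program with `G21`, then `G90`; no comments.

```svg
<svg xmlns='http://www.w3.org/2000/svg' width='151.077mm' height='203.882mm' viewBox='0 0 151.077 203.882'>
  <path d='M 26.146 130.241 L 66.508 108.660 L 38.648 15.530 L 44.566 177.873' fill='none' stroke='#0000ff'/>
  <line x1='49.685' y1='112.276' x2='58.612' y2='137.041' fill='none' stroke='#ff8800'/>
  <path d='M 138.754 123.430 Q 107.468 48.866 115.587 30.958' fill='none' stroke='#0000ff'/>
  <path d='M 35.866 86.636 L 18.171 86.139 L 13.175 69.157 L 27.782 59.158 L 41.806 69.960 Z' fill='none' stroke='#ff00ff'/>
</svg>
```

G21
G90
G0 X26.146 Y73.641
M4 S587
G1 X66.508 Y95.222 F2709
G1 X38.648 Y188.352 F2709
G1 X44.566 Y26.009 F2709
G0 X49.685 Y91.606
M4 S277
G1 X58.612 Y66.841 F3002
G0 X138.754 Y80.452
M4 S587
G1 X129.420 Y103.733 F2709
G1 X122.275 Y123.866 F2709
G1 X117.319 Y140.852 F2709
G1 X114.553 Y154.690 F2709
G1 X113.975 Y165.381 F2709
G1 X115.587 Y172.924 F2709
G0 X35.866 Y117.246
M4 S881
G1 X18.171 Y117.743 F937
G1 X13.175 Y134.725 F937
G1 X27.782 Y144.724 F937
G1 X41.806 Y133.922 F937
G1 X35.866 Y117.246 F937
M5
G0 X0.000 Y0.000

viewBox `0 0 151.077 203.882` with mm width/height → 1 unit = 1 mm. Flip: y_m = 203.882 − y_svg.

**Shape 1** — `<path>` open polyline, stroke `#0000ff` → score (S587, F2709). Machine vertices: (26.146,73.641) → (66.508,95.222) → (38.648,188.352) → (44.566,26.009). Open path.

**Shape 2** — `<line>` line segment, stroke `#ff8800` → engrave (S277, F3002). Machine vertices: (49.685,91.606) → (58.612,66.841). Open path.

**Shape 3** — `<path>` quadratic bezier, stroke `#0000ff` → score (S587, F2709). Control points (SVG): P0=(138.754,123.430), P1=(107.468,48.866), P2=(115.587,30.958); sampled at t=k/6. Machine vertices: (138.754,80.452) → (129.420,103.733) → (122.275,123.866) → (117.319,140.852) → (114.553,154.690) → (113.975,165.381) → (115.587,172.924). Open path.

**Shape 4** — `<path>` regular polygon, stroke `#ff00ff` → cut (S881, F937). Machine vertices: (35.866,117.246) → (18.171,117.743) → (13.175,134.725) → (27.782,144.724) → (41.806,133.922) → (35.866,117.246). Closed: final G1 returns to the first vertex.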